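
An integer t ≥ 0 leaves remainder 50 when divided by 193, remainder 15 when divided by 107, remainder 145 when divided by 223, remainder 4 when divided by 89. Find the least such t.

The moduli are pairwise coprime; N = 193·107·223·89 = 409860397.
N/193 = 2123629; 2123629 ≡ 50 (mod 193); 50·166 ≡ 1, so inverse 166.
N/107 = 3830471; 3830471 ≡ 85 (mod 107); 85·34 ≡ 1, so inverse 34.
N/223 = 1837939; 1837939 ≡ 196 (mod 223); 196·33 ≡ 1, so inverse 33.
N/89 = 4605173; 4605173 ≡ 46 (mod 89); 46·60 ≡ 1, so inverse 60.
t ≡ 50·2123629·166 + 15·3830471·34 + 145·1837939·33 + 4·4605173·60 = 29479440545.
29479440545 mod 409860397 = 379352358.

379352358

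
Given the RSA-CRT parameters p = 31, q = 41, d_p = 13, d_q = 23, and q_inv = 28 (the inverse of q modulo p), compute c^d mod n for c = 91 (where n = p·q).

m₁ = c^(d_p) mod p: c ≡ 29 (mod 31), and 29^13 mod 31 = 23.
m₂ = c^(d_q) mod q: c ≡ 9 (mod 41), and 9^23 mod 41 = 32.
h = q_inv·(m₁ − m₂) mod p = 28·(23 − 32) mod 31 = 27.
m = m₂ + h·q = 32 + 27·41 = 1139.

1139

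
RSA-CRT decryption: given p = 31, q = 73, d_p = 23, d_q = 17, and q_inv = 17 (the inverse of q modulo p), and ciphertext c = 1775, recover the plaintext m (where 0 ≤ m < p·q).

m₁ = c^(d_p) mod p: c ≡ 8 (mod 31), and 8^23 mod 31 = 16.
m₂ = c^(d_q) mod q: c ≡ 23 (mod 73), and 23^17 mod 73 = 19.
h = q_inv·(m₁ − m₂) mod p = 17·(16 − 19) mod 31 = 11.
m = m₂ + h·q = 19 + 11·73 = 822.

822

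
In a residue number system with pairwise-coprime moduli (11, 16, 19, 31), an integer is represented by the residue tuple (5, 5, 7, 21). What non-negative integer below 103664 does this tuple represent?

24821

The moduli are pairwise coprime; N = 11·16·19·31 = 103664.
N/11 = 9424; 9424 ≡ 8 (mod 11); 8·7 ≡ 1, so inverse 7.
N/16 = 6479; 6479 ≡ 15 (mod 16); 15·15 ≡ 1, so inverse 15.
N/19 = 5456; 5456 ≡ 3 (mod 19); 3·13 ≡ 1, so inverse 13.
N/31 = 3344; 3344 ≡ 27 (mod 31); 27·23 ≡ 1, so inverse 23.
x ≡ 5·9424·7 + 5·6479·15 + 7·5456·13 + 21·3344·23 = 2927413.
2927413 mod 103664 = 24821.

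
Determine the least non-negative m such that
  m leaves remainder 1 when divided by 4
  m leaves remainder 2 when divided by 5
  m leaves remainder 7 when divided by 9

The moduli are pairwise coprime; N = 4·5·9 = 180.
N/4 = 45; 45 ≡ 1 (mod 4), inverse 1.
N/5 = 36; 36 ≡ 1 (mod 5), inverse 1.
N/9 = 20; 20 ≡ 2 (mod 9); 2·5 ≡ 1, so inverse 5.
m ≡ 1·45·1 + 2·36·1 + 7·20·5 = 817.
817 mod 180 = 97.

97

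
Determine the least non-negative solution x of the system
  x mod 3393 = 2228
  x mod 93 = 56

gcd(3393, 93) = 3 and 3 | (56 − 2228), so the pair is consistent; merging gives x ≡ 76874 (mod 105183), where 105183 = lcm(3393, 93).
The solution is unique modulo lcm(3393, 93) = 105183.

76874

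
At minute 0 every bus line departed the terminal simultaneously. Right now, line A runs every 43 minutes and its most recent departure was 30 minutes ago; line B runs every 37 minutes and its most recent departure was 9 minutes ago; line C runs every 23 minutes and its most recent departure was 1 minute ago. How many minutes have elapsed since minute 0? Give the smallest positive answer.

The moduli are pairwise coprime; N = 43·37·23 = 36593.
N/43 = 851; 851 ≡ 34 (mod 43); 34·19 ≡ 1, so inverse 19.
N/37 = 989; 989 ≡ 27 (mod 37); 27·11 ≡ 1, so inverse 11.
N/23 = 1591; 1591 ≡ 4 (mod 23); 4·6 ≡ 1, so inverse 6.
t ≡ 30·851·19 + 9·989·11 + 1·1591·6 = 592527.
592527 mod 36593 = 7039.

7039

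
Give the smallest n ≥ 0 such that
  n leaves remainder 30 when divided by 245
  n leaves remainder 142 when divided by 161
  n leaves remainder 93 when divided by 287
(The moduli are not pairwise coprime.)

24775

gcd(245, 161) = 7 and 7 | (142 − 30), so the pair is consistent; merging gives n ≡ 2235 (mod 5635), where 5635 = lcm(245, 161).
gcd(5635, 287) = 7 and 7 | (93 − 2235), so the pair is consistent; merging gives n ≡ 24775 (mod 231035), where 231035 = lcm(5635, 287).
The solution is unique modulo lcm(245, 161, 287) = 231035.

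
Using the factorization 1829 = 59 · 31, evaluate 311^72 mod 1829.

Mod 59: 311 ≡ 16; by Fermat, exponent reduces to 72 mod 58 = 14; 16^14 ≡ 15 (mod 59).
Mod 31: 311 ≡ 1; by Fermat, exponent reduces to 72 mod 30 = 12; 1^12 ≡ 1 (mod 31).
Combine by CRT: x ≡ 15 (mod 59), x ≡ 1 (mod 31) ⇒ x ≡ 900 (mod 1829).

900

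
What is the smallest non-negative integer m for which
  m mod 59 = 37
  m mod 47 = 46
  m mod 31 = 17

68713

The moduli are pairwise coprime; N = 59·47·31 = 85963.
N/59 = 1457; 1457 ≡ 41 (mod 59); 41·36 ≡ 1, so inverse 36.
N/47 = 1829; 1829 ≡ 43 (mod 47); 43·35 ≡ 1, so inverse 35.
N/31 = 2773; 2773 ≡ 14 (mod 31); 14·20 ≡ 1, so inverse 20.
m ≡ 37·1457·36 + 46·1829·35 + 17·2773·20 = 5828234.
5828234 mod 85963 = 68713.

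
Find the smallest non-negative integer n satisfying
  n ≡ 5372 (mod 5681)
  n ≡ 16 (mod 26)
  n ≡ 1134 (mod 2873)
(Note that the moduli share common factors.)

1380174

gcd(5681, 26) = 13 and 13 | (16 − 5372), so the pair is consistent; merging gives n ≡ 5372 (mod 11362), where 11362 = lcm(5681, 26).
gcd(11362, 2873) = 13 and 13 | (1134 − 5372), so the pair is consistent; merging gives n ≡ 1380174 (mod 2511002), where 2511002 = lcm(11362, 2873).
The solution is unique modulo lcm(5681, 26, 2873) = 2511002.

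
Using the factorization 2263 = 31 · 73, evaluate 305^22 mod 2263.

Mod 31: 305 ≡ 26; 26^22 ≡ 5 (mod 31).
Mod 73: 305 ≡ 13; 13^22 ≡ 25 (mod 73).
Combine by CRT: x ≡ 5 (mod 31), x ≡ 25 (mod 73) ⇒ x ≡ 98 (mod 2263).

98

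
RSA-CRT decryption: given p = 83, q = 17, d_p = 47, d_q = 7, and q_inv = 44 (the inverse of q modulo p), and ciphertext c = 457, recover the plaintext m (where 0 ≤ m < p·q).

m₁ = c^(d_p) mod p: c ≡ 42 (mod 83), and 42^47 mod 83 = 35.
m₂ = c^(d_q) mod q: c ≡ 15 (mod 17), and 15^7 mod 17 = 8.
h = q_inv·(m₁ − m₂) mod p = 44·(35 − 8) mod 83 = 26.
m = m₂ + h·q = 8 + 26·17 = 450.

450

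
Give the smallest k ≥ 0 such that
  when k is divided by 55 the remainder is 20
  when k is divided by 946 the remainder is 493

Combine the congruences pairwise.
gcd(55, 946) = 11 and 11 | (493 − 20), so the pair is consistent; merging gives k ≡ 2385 (mod 4730), where 4730 = lcm(55, 946).
The solution is unique modulo lcm(55, 946) = 4730.

2385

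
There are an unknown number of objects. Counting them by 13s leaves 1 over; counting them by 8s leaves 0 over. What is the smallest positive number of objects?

From N ≡ 1 (mod 13) write N = 1 + 13t. Substituting into N ≡ 0 (mod 8) gives 13t ≡ 7 (mod 8), and since 5⁻¹ ≡ 5 (mod 8), t ≡ 3. Hence N ≡ 1 + 13·3 = 40 (mod 104).

40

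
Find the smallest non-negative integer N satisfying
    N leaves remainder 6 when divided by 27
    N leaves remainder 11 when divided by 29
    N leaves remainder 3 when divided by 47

32433

From N ≡ 6 (mod 27) write N = 6 + 27t. Substituting into N ≡ 11 (mod 29) gives 27t ≡ 5 (mod 29), and since 27⁻¹ ≡ 14 (mod 29), t ≡ 12. Hence N ≡ 6 + 27·12 = 330 (mod 783).
From N ≡ 330 (mod 783) write N = 330 + 783t. Substituting into N ≡ 3 (mod 47) gives 783t ≡ 2 (mod 47), and since 31⁻¹ ≡ 44 (mod 47), t ≡ 41. Hence N ≡ 330 + 783·41 = 32433 (mod 36801).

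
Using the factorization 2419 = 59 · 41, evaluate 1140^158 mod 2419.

1296

Mod 59: 1140 ≡ 19; by Fermat, exponent reduces to 158 mod 58 = 42; 19^42 ≡ 57 (mod 59).
Mod 41: 1140 ≡ 33; by Fermat, exponent reduces to 158 mod 40 = 38; 33^38 ≡ 25 (mod 41).
Combine by CRT: x ≡ 57 (mod 59), x ≡ 25 (mod 41) ⇒ x ≡ 1296 (mod 2419).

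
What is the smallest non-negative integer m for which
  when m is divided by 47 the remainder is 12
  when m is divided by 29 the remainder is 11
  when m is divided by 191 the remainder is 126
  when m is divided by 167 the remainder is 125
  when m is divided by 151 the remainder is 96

The moduli are pairwise coprime; N = 47·29·191·167·151 = 6564817261.
N/47 = 139676963; 139676963 ≡ 13 (mod 47); 13·29 ≡ 1, so inverse 29.
N/29 = 226373009; 226373009 ≡ 24 (mod 29); 24·23 ≡ 1, so inverse 23.
N/191 = 34370771; 34370771 ≡ 130 (mod 191); 130·72 ≡ 1, so inverse 72.
N/167 = 39310283; 39310283 ≡ 153 (mod 167); 153·155 ≡ 1, so inverse 155.
N/151 = 43475611; 43475611 ≡ 144 (mod 151); 144·43 ≡ 1, so inverse 43.
m ≡ 12·139676963·29 + 11·226373009·23 + 126·34370771·72 + 125·39310283·155 + 96·43475611·43 = 1358795644246.
1358795644246 mod 6564817261 = 6443288480.

6443288480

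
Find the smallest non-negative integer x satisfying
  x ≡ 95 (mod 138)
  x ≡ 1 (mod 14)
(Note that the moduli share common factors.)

gcd(138, 14) = 2 and 2 | (1 − 95), so the pair is consistent; merging gives x ≡ 785 (mod 966), where 966 = lcm(138, 14).
The solution is unique modulo lcm(138, 14) = 966.

785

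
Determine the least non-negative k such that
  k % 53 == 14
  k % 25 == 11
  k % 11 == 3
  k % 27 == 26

311336

From k ≡ 14 (mod 53) write k = 14 + 53t. Substituting into k ≡ 11 (mod 25) gives 53t ≡ 22 (mod 25), and since 3⁻¹ ≡ 17 (mod 25), t ≡ 24. Hence k ≡ 14 + 53·24 = 1286 (mod 1325).
From k ≡ 1286 (mod 1325) write k = 1286 + 1325t. Substituting into k ≡ 3 (mod 11) gives 1325t ≡ 4 (mod 11), and since 5⁻¹ ≡ 9 (mod 11), t ≡ 3. Hence k ≡ 1286 + 1325·3 = 5261 (mod 14575).
From k ≡ 5261 (mod 14575) write k = 5261 + 14575t. Substituting into k ≡ 26 (mod 27) gives 14575t ≡ 3 (mod 27), and since 22⁻¹ ≡ 16 (mod 27), t ≡ 21. Hence k ≡ 5261 + 14575·21 = 311336 (mod 393525).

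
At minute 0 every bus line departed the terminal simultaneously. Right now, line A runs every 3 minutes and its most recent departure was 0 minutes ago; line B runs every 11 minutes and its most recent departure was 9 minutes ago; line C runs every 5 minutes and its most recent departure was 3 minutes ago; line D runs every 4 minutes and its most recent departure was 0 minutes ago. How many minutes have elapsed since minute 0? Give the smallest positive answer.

108

The moduli are pairwise coprime; N = 3·11·5·4 = 660.
N/3 = 220; 220 ≡ 1 (mod 3), inverse 1.
N/11 = 60; 60 ≡ 5 (mod 11); 5·9 ≡ 1, so inverse 9.
N/5 = 132; 132 ≡ 2 (mod 5); 2·3 ≡ 1, so inverse 3.
N/4 = 165; 165 ≡ 1 (mod 4), inverse 1.
t ≡ 0·220·1 + 9·60·9 + 3·132·3 + 0·165·1 = 6048.
6048 mod 660 = 108.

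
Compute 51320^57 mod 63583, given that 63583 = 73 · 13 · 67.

Mod 73: 51320 ≡ 1; 1^57 ≡ 1 (mod 73).
Mod 13: 51320 ≡ 9; by Fermat, exponent reduces to 57 mod 12 = 9; 9^9 ≡ 1 (mod 13).
Mod 67: 51320 ≡ 65; 65^57 ≡ 14 (mod 67).
Combine by CRT: x ≡ 1 (mod 73), x ≡ 1 (mod 13), x ≡ 14 (mod 67) ⇒ x ≡ 53145 (mod 63583).

53145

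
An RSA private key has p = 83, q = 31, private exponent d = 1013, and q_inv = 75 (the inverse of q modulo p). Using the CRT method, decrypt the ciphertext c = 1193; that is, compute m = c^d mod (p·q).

2228

d_p = d mod (p−1) = 1013 mod 82 = 29; d_q = d mod (q−1) = 23.
m₁ = c^(d_p) mod p: c ≡ 31 (mod 83), and 31^29 mod 83 = 70.
m₂ = c^(d_q) mod q: c ≡ 15 (mod 31), and 15^23 mod 31 = 27.
h = q_inv·(m₁ − m₂) mod p = 75·(70 − 27) mod 83 = 71.
m = m₂ + h·q = 27 + 71·31 = 2228.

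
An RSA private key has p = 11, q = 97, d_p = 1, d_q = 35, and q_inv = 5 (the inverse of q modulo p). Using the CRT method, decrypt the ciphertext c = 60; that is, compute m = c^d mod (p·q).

m₁ = c^(d_p) mod p: c ≡ 5 (mod 11), and 5^1 mod 11 = 5.
m₂ = c^(d_q) mod q: c ≡ 60 (mod 97), and 60^35 mod 97 = 14.
h = q_inv·(m₁ − m₂) mod p = 5·(5 − 14) mod 11 = 10.
m = m₂ + h·q = 14 + 10·97 = 984.

984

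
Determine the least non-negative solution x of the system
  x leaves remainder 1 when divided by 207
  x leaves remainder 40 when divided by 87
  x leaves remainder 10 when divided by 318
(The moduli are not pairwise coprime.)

gcd(207, 87) = 3 and 3 | (40 − 1), so the pair is consistent; merging gives x ≡ 3520 (mod 6003), where 6003 = lcm(207, 87).
gcd(6003, 318) = 3 and 3 | (10 − 3520), so the pair is consistent; merging gives x ≡ 543790 (mod 636318), where 636318 = lcm(6003, 318).
The solution is unique modulo lcm(207, 87, 318) = 636318.

543790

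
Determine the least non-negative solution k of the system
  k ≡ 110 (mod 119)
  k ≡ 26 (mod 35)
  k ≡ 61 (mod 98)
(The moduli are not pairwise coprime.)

gcd(119, 35) = 7 and 7 | (26 − 110), so the pair is consistent; merging gives k ≡ 586 (mod 595), where 595 = lcm(119, 35).
gcd(595, 98) = 7 and 7 | (61 − 586), so the pair is consistent; merging gives k ≡ 5941 (mod 8330), where 8330 = lcm(595, 98).
The solution is unique modulo lcm(119, 35, 98) = 8330.

5941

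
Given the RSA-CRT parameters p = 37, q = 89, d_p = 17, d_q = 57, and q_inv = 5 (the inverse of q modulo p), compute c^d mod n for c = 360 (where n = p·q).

m₁ = c^(d_p) mod p: c ≡ 27 (mod 37), and 27^17 mod 37 = 11.
m₂ = c^(d_q) mod q: c ≡ 4 (mod 89), and 4^57 mod 89 = 16.
h = q_inv·(m₁ − m₂) mod p = 5·(11 − 16) mod 37 = 12.
m = m₂ + h·q = 16 + 12·89 = 1084.

1084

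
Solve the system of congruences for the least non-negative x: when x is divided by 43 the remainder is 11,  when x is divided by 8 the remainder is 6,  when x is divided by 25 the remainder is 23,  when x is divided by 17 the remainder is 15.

The moduli are pairwise coprime; N = 43·8·25·17 = 146200.
N/43 = 3400; 3400 ≡ 3 (mod 43); 3·29 ≡ 1, so inverse 29.
N/8 = 18275; 18275 ≡ 3 (mod 8); 3·3 ≡ 1, so inverse 3.
N/25 = 5848; 5848 ≡ 23 (mod 25); 23·12 ≡ 1, so inverse 12.
N/17 = 8600; 8600 ≡ 15 (mod 17); 15·8 ≡ 1, so inverse 8.
x ≡ 11·3400·29 + 6·18275·3 + 23·5848·12 + 15·8600·8 = 4059598.
4059598 mod 146200 = 112198.

112198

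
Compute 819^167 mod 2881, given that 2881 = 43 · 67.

1699

Mod 43: 819 ≡ 2; by Fermat, exponent reduces to 167 mod 42 = 41; 2^41 ≡ 22 (mod 43).
Mod 67: 819 ≡ 15; by Fermat, exponent reduces to 167 mod 66 = 35; 15^35 ≡ 24 (mod 67).
Combine by CRT: x ≡ 22 (mod 43), x ≡ 24 (mod 67) ⇒ x ≡ 1699 (mod 2881).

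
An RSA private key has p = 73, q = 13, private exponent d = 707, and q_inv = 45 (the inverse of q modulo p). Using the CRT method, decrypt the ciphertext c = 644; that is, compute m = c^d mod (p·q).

106

d_p = d mod (p−1) = 707 mod 72 = 59; d_q = d mod (q−1) = 11.
m₁ = c^(d_p) mod p: c ≡ 60 (mod 73), and 60^59 mod 73 = 33.
m₂ = c^(d_q) mod q: c ≡ 7 (mod 13), and 7^11 mod 13 = 2.
h = q_inv·(m₁ − m₂) mod p = 45·(33 − 2) mod 73 = 8.
m = m₂ + h·q = 2 + 8·13 = 106.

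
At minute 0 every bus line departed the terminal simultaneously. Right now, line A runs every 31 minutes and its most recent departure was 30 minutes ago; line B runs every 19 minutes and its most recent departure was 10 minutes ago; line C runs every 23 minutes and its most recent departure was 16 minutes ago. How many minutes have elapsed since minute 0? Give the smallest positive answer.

11562

The moduli are pairwise coprime; N = 31·19·23 = 13547.
N/31 = 437; 437 ≡ 3 (mod 31); 3·21 ≡ 1, so inverse 21.
N/19 = 713; 713 ≡ 10 (mod 19); 10·2 ≡ 1, so inverse 2.
N/23 = 589; 589 ≡ 14 (mod 23); 14·5 ≡ 1, so inverse 5.
t ≡ 30·437·21 + 10·713·2 + 16·589·5 = 336690.
336690 mod 13547 = 11562.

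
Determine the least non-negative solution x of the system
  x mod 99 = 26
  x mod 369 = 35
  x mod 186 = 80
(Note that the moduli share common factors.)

Combine the congruences pairwise.
gcd(99, 369) = 9 and 9 | (35 − 26), so the pair is consistent; merging gives x ≡ 1511 (mod 4059), where 4059 = lcm(99, 369).
gcd(4059, 186) = 3 and 3 | (80 − 1511), so the pair is consistent; merging gives x ≡ 200402 (mod 251658), where 251658 = lcm(4059, 186).
The solution is unique modulo lcm(99, 369, 186) = 251658.

200402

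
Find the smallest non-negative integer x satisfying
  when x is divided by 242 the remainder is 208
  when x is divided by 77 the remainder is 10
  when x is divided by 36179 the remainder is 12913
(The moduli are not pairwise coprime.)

gcd(242, 77) = 11 and 11 | (10 − 208), so the pair is consistent; merging gives x ≡ 934 (mod 1694), where 1694 = lcm(242, 77).
gcd(1694, 36179) = 121 and 121 | (12913 − 934), so the pair is consistent; merging gives x ≡ 410882 (mod 506506), where 506506 = lcm(1694, 36179).
The solution is unique modulo lcm(242, 77, 36179) = 506506.

410882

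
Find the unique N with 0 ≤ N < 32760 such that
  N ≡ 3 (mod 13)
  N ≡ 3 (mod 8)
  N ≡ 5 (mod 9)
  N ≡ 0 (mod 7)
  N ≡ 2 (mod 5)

3227

Combine the congruences pairwise.
From N ≡ 3 (mod 13) write N = 3 + 13t. Substituting into N ≡ 3 (mod 8) gives 13t ≡ 0 (mod 8), and since 5⁻¹ ≡ 5 (mod 8), t ≡ 0. Hence N ≡ 3 + 13·0 = 3 (mod 104).
From N ≡ 3 (mod 104) write N = 3 + 104t. Substituting into N ≡ 5 (mod 9) gives 104t ≡ 2 (mod 9), and since 5⁻¹ ≡ 2 (mod 9), t ≡ 4. Hence N ≡ 3 + 104·4 = 419 (mod 936).
From N ≡ 419 (mod 936) write N = 419 + 936t. Substituting into N ≡ 0 (mod 7) gives 936t ≡ 1 (mod 7), and since 5⁻¹ ≡ 3 (mod 7), t ≡ 3. Hence N ≡ 419 + 936·3 = 3227 (mod 6552).
From N ≡ 3227 (mod 6552) write N = 3227 + 6552t. Substituting into N ≡ 2 (mod 5) gives 6552t ≡ 0 (mod 5), and since 2⁻¹ ≡ 3 (mod 5), t ≡ 0. Hence N ≡ 3227 + 6552·0 = 3227 (mod 32760).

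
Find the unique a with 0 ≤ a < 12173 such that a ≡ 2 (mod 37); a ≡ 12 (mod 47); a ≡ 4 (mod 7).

The moduli are pairwise coprime; N = 37·47·7 = 12173.
N/37 = 329; 329 ≡ 33 (mod 37); 33·9 ≡ 1, so inverse 9.
N/47 = 259; 259 ≡ 24 (mod 47); 24·2 ≡ 1, so inverse 2.
N/7 = 1739; 1739 ≡ 3 (mod 7); 3·5 ≡ 1, so inverse 5.
a ≡ 2·329·9 + 12·259·2 + 4·1739·5 = 46918.
46918 mod 12173 = 10399.

10399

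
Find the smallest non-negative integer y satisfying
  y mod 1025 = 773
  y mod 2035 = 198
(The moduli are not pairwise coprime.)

61248

Combine the congruences pairwise.
gcd(1025, 2035) = 5 and 5 | (198 − 773), so the pair is consistent; merging gives y ≡ 61248 (mod 417175), where 417175 = lcm(1025, 2035).
The solution is unique modulo lcm(1025, 2035) = 417175.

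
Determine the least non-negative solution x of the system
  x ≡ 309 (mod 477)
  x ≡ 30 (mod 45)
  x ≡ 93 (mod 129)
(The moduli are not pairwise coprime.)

gcd(477, 45) = 9 and 9 | (30 − 309), so the pair is consistent; merging gives x ≡ 1740 (mod 2385), where 2385 = lcm(477, 45).
gcd(2385, 129) = 3 and 3 | (93 − 1740), so the pair is consistent; merging gives x ≡ 56595 (mod 102555), where 102555 = lcm(2385, 129).
The solution is unique modulo lcm(477, 45, 129) = 102555.

56595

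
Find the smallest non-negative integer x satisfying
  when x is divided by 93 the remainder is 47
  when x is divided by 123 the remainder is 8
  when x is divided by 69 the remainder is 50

Combine the congruences pairwise.
gcd(93, 123) = 3 and 3 | (8 − 47), so the pair is consistent; merging gives x ≡ 2837 (mod 3813), where 3813 = lcm(93, 123).
gcd(3813, 69) = 3 and 3 | (50 − 2837), so the pair is consistent; merging gives x ≡ 40967 (mod 87699), where 87699 = lcm(3813, 69).
The solution is unique modulo lcm(93, 123, 69) = 87699.

40967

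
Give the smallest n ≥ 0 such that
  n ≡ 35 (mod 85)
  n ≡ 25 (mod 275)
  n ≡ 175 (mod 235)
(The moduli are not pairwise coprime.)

gcd(85, 275) = 5 and 5 | (25 − 35), so the pair is consistent; merging gives n ≡ 2500 (mod 4675), where 4675 = lcm(85, 275).
gcd(4675, 235) = 5 and 5 | (175 − 2500), so the pair is consistent; merging gives n ≡ 217550 (mod 219725), where 219725 = lcm(4675, 235).
The solution is unique modulo lcm(85, 275, 235) = 219725.

217550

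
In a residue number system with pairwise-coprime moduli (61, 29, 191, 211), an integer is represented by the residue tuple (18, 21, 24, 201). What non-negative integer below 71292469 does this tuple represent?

Combine the congruences pairwise.
From x ≡ 18 (mod 61) write x = 18 + 61t. Substituting into x ≡ 21 (mod 29) gives 61t ≡ 3 (mod 29), and since 3⁻¹ ≡ 10 (mod 29), t ≡ 1. Hence x ≡ 18 + 61·1 = 79 (mod 1769).
From x ≡ 79 (mod 1769) write x = 79 + 1769t. Substituting into x ≡ 24 (mod 191) gives 1769t ≡ 136 (mod 191), and since 50⁻¹ ≡ 149 (mod 191), t ≡ 18. Hence x ≡ 79 + 1769·18 = 31921 (mod 337879).
From x ≡ 31921 (mod 337879) write x = 31921 + 337879t. Substituting into x ≡ 201 (mod 211) gives 337879t ≡ 141 (mod 211), and since 68⁻¹ ≡ 90 (mod 211), t ≡ 30. Hence x ≡ 31921 + 337879·30 = 10168291 (mod 71292469).

10168291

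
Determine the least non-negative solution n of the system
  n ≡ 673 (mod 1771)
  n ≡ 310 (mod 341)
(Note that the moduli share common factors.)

18383

Combine the congruences pairwise.
gcd(1771, 341) = 11 and 11 | (310 − 673), so the pair is consistent; merging gives n ≡ 18383 (mod 54901), where 54901 = lcm(1771, 341).
The solution is unique modulo lcm(1771, 341) = 54901.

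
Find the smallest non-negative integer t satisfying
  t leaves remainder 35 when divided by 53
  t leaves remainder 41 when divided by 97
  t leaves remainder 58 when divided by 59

234878

The moduli are pairwise coprime; N = 53·97·59 = 303319.
N/53 = 5723; 5723 ≡ 52 (mod 53); 52·52 ≡ 1, so inverse 52.
N/97 = 3127; 3127 ≡ 23 (mod 97); 23·38 ≡ 1, so inverse 38.
N/59 = 5141; 5141 ≡ 8 (mod 59); 8·37 ≡ 1, so inverse 37.
t ≡ 35·5723·52 + 41·3127·38 + 58·5141·37 = 26320312.
26320312 mod 303319 = 234878.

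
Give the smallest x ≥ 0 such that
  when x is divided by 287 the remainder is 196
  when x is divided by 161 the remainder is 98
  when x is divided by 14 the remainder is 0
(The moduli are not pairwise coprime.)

gcd(287, 161) = 7 and 7 | (98 − 196), so the pair is consistent; merging gives x ≡ 3640 (mod 6601), where 6601 = lcm(287, 161).
gcd(6601, 14) = 7 and 7 | (0 − 3640), so the pair is consistent; merging gives x ≡ 3640 (mod 13202), where 13202 = lcm(6601, 14).
The solution is unique modulo lcm(287, 161, 14) = 13202.

3640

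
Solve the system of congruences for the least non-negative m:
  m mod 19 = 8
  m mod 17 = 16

From m ≡ 8 (mod 19) write m = 8 + 19t. Substituting into m ≡ 16 (mod 17) gives 19t ≡ 8 (mod 17), and since 2⁻¹ ≡ 9 (mod 17), t ≡ 4. Hence m ≡ 8 + 19·4 = 84 (mod 323).

84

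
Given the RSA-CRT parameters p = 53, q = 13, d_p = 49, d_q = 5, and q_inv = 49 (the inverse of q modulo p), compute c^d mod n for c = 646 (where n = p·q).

68

m₁ = c^(d_p) mod p: c ≡ 10 (mod 53), and 10^49 mod 53 = 15.
m₂ = c^(d_q) mod q: c ≡ 9 (mod 13), and 9^5 mod 13 = 3.
h = q_inv·(m₁ − m₂) mod p = 49·(15 − 3) mod 53 = 5.
m = m₂ + h·q = 3 + 5·13 = 68.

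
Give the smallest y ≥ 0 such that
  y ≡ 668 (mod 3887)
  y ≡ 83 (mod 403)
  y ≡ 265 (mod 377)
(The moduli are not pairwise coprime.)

2492235

gcd(3887, 403) = 13 and 13 | (83 − 668), so the pair is consistent; merging gives y ≡ 82295 (mod 120497), where 120497 = lcm(3887, 403).
gcd(120497, 377) = 13 and 13 | (265 − 82295), so the pair is consistent; merging gives y ≡ 2492235 (mod 3494413), where 3494413 = lcm(120497, 377).
The solution is unique modulo lcm(3887, 403, 377) = 3494413.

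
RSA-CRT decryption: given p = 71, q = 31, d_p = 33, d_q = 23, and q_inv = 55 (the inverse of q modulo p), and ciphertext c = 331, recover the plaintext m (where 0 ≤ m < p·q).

m₁ = c^(d_p) mod p: c ≡ 47 (mod 71), and 47^33 mod 71 = 62.
m₂ = c^(d_q) mod q: c ≡ 21 (mod 31), and 21^23 mod 31 = 17.
h = q_inv·(m₁ − m₂) mod p = 55·(62 − 17) mod 71 = 61.
m = m₂ + h·q = 17 + 61·31 = 1908.

1908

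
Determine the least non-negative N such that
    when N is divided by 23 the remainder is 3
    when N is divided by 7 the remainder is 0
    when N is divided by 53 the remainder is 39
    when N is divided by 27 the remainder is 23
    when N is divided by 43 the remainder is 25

195503

Combine the congruences pairwise.
From N ≡ 3 (mod 23) write N = 3 + 23t. Substituting into N ≡ 0 (mod 7) gives 23t ≡ 4 (mod 7), and since 2⁻¹ ≡ 4 (mod 7), t ≡ 2. Hence N ≡ 3 + 23·2 = 49 (mod 161).
From N ≡ 49 (mod 161) write N = 49 + 161t. Substituting into N ≡ 39 (mod 53) gives 161t ≡ 43 (mod 53), and since 2⁻¹ ≡ 27 (mod 53), t ≡ 48. Hence N ≡ 49 + 161·48 = 7777 (mod 8533).
From N ≡ 7777 (mod 8533) write N = 7777 + 8533t. Substituting into N ≡ 23 (mod 27) gives 8533t ≡ 22 (mod 27), and since 1⁻¹ ≡ 1 (mod 27), t ≡ 22. Hence N ≡ 7777 + 8533·22 = 195503 (mod 230391).
From N ≡ 195503 (mod 230391) write N = 195503 + 230391t. Substituting into N ≡ 25 (mod 43) gives 230391t ≡ 0 (mod 43), and since 40⁻¹ ≡ 14 (mod 43), t ≡ 0. Hence N ≡ 195503 + 230391·0 = 195503 (mod 9906813).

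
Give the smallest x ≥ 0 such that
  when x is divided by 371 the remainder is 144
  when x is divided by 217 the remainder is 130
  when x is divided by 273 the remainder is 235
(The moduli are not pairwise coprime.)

212356

gcd(371, 217) = 7 and 7 | (130 − 144), so the pair is consistent; merging gives x ≡ 5338 (mod 11501), where 11501 = lcm(371, 217).
gcd(11501, 273) = 7 and 7 | (235 − 5338), so the pair is consistent; merging gives x ≡ 212356 (mod 448539), where 448539 = lcm(11501, 273).
The solution is unique modulo lcm(371, 217, 273) = 448539.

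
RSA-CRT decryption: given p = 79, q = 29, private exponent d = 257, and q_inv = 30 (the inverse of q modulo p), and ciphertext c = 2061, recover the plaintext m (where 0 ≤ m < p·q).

d_p = d mod (p−1) = 257 mod 78 = 23; d_q = d mod (q−1) = 5.
m₁ = c^(d_p) mod p: c ≡ 7 (mod 79), and 7^23 mod 79 = 43.
m₂ = c^(d_q) mod q: c ≡ 2 (mod 29), and 2^5 mod 29 = 3.
h = q_inv·(m₁ − m₂) mod p = 30·(43 − 3) mod 79 = 15.
m = m₂ + h·q = 3 + 15·29 = 438.

438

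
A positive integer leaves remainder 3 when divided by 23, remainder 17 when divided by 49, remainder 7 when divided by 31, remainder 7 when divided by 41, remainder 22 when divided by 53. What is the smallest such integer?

The moduli are pairwise coprime; N = 23·49·31·41·53 = 75918101.
N/23 = 3300787; 3300787 ≡ 11 (mod 23); 11·21 ≡ 1, so inverse 21.
N/49 = 1549349; 1549349 ≡ 18 (mod 49); 18·30 ≡ 1, so inverse 30.
N/31 = 2448971; 2448971 ≡ 2 (mod 31); 2·16 ≡ 1, so inverse 16.
N/41 = 1851661; 1851661 ≡ 19 (mod 41); 19·13 ≡ 1, so inverse 13.
N/53 = 1432417; 1432417 ≡ 39 (mod 53); 39·34 ≡ 1, so inverse 34.
x ≡ 3·3300787·21 + 17·1549349·30 + 7·2448971·16 + 7·1851661·13 + 22·1432417·34 = 2512351390.
2512351390 mod 75918101 = 7054057.

7054057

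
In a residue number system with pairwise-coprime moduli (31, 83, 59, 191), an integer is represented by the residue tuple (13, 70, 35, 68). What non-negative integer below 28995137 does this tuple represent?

The moduli are pairwise coprime; N = 31·83·59·191 = 28995137.
N/31 = 935327; 935327 ≡ 26 (mod 31); 26·6 ≡ 1, so inverse 6.
N/83 = 349339; 349339 ≡ 75 (mod 83); 75·31 ≡ 1, so inverse 31.
N/59 = 491443; 491443 ≡ 32 (mod 59); 32·24 ≡ 1, so inverse 24.
N/191 = 151807; 151807 ≡ 153 (mod 191); 153·5 ≡ 1, so inverse 5.
x ≡ 13·935327·6 + 70·349339·31 + 35·491443·24 + 68·151807·5 = 1295447636.
1295447636 mod 28995137 = 19661608.

19661608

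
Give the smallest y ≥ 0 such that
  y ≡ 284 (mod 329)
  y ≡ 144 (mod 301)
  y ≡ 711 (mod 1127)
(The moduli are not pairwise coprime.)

gcd(329, 301) = 7 and 7 | (144 − 284), so the pair is consistent; merging gives y ≡ 12786 (mod 14147), where 14147 = lcm(329, 301).
gcd(14147, 1127) = 7 and 7 | (711 − 12786), so the pair is consistent; merging gives y ≡ 1965072 (mod 2277667), where 2277667 = lcm(14147, 1127).
The solution is unique modulo lcm(329, 301, 1127) = 2277667.

1965072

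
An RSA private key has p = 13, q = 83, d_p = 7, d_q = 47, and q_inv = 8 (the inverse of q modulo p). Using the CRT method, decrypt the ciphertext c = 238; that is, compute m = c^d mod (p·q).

1070

m₁ = c^(d_p) mod p: c ≡ 4 (mod 13), and 4^7 mod 13 = 4.
m₂ = c^(d_q) mod q: c ≡ 72 (mod 83), and 72^47 mod 83 = 74.
h = q_inv·(m₁ − m₂) mod p = 8·(4 − 74) mod 13 = 12.
m = m₂ + h·q = 74 + 12·83 = 1070.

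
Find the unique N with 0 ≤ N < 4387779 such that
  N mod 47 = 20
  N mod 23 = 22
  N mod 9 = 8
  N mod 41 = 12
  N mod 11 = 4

The moduli are pairwise coprime; M = 47·23·9·41·11 = 4387779.
M/47 = 93357; 93357 ≡ 15 (mod 47); 15·22 ≡ 1, so inverse 22.
M/23 = 190773; 190773 ≡ 11 (mod 23); 11·21 ≡ 1, so inverse 21.
M/9 = 487531; 487531 ≡ 1 (mod 9), inverse 1.
M/41 = 107019; 107019 ≡ 9 (mod 41); 9·32 ≡ 1, so inverse 32.
M/11 = 398889; 398889 ≡ 7 (mod 11); 7·8 ≡ 1, so inverse 8.
N ≡ 20·93357·22 + 22·190773·21 + 8·487531·1 + 12·107019·32 + 4·398889·8 = 186974198.
186974198 mod 4387779 = 2687480.

2687480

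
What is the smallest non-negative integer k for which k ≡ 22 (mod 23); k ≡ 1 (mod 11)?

Combine the congruences pairwise.
From k ≡ 22 (mod 23) write k = 22 + 23t. Substituting into k ≡ 1 (mod 11) gives 23t ≡ 1 (mod 11), and since 1⁻¹ ≡ 1 (mod 11), t ≡ 1. Hence k ≡ 22 + 23·1 = 45 (mod 253).

45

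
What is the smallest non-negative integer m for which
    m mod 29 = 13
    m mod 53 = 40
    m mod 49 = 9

30144

From m ≡ 13 (mod 29) write m = 13 + 29t. Substituting into m ≡ 40 (mod 53) gives 29t ≡ 27 (mod 53), and since 29⁻¹ ≡ 11 (mod 53), t ≡ 32. Hence m ≡ 13 + 29·32 = 941 (mod 1537).
From m ≡ 941 (mod 1537) write m = 941 + 1537t. Substituting into m ≡ 9 (mod 49) gives 1537t ≡ 48 (mod 49), and since 18⁻¹ ≡ 30 (mod 49), t ≡ 19. Hence m ≡ 941 + 1537·19 = 30144 (mod 75313).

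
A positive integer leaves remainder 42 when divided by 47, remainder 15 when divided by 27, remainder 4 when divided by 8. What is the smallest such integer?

2580

The moduli are pairwise coprime; N = 47·27·8 = 10152.
N/47 = 216; 216 ≡ 28 (mod 47); 28·42 ≡ 1, so inverse 42.
N/27 = 376; 376 ≡ 25 (mod 27); 25·13 ≡ 1, so inverse 13.
N/8 = 1269; 1269 ≡ 5 (mod 8); 5·5 ≡ 1, so inverse 5.
m ≡ 42·216·42 + 15·376·13 + 4·1269·5 = 479724.
479724 mod 10152 = 2580.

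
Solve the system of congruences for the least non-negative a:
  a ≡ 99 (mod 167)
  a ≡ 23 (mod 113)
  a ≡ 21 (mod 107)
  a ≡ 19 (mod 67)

38505790

The moduli are pairwise coprime; N = 167·113·107·67 = 135286199.
N/167 = 810097; 810097 ≡ 147 (mod 167); 147·25 ≡ 1, so inverse 25.
N/113 = 1197223; 1197223 ≡ 101 (mod 113); 101·47 ≡ 1, so inverse 47.
N/107 = 1264357; 1264357 ≡ 45 (mod 107); 45·88 ≡ 1, so inverse 88.
N/67 = 2019197; 2019197 ≡ 18 (mod 67); 18·41 ≡ 1, so inverse 41.
a ≡ 99·810097·25 + 23·1197223·47 + 21·1264357·88 + 19·2019197·41 = 7208674337.
7208674337 mod 135286199 = 38505790.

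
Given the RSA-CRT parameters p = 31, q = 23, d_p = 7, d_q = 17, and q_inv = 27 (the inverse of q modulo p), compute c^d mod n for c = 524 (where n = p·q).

m₁ = c^(d_p) mod p: c ≡ 28 (mod 31), and 28^7 mod 31 = 14.
m₂ = c^(d_q) mod q: c ≡ 18 (mod 23), and 18^17 mod 23 = 8.
h = q_inv·(m₁ − m₂) mod p = 27·(14 − 8) mod 31 = 7.
m = m₂ + h·q = 8 + 7·23 = 169.

169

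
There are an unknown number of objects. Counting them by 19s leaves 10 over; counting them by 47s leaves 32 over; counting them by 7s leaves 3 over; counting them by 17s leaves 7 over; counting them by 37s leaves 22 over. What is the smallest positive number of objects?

119976

The moduli are pairwise coprime; M = 19·47·7·17·37 = 3931879.
M/19 = 206941; 206941 ≡ 12 (mod 19); 12·8 ≡ 1, so inverse 8.
M/47 = 83657; 83657 ≡ 44 (mod 47); 44·31 ≡ 1, so inverse 31.
M/7 = 561697; 561697 ≡ 3 (mod 7); 3·5 ≡ 1, so inverse 5.
M/17 = 231287; 231287 ≡ 2 (mod 17); 2·9 ≡ 1, so inverse 9.
M/37 = 106267; 106267 ≡ 3 (mod 37); 3·25 ≡ 1, so inverse 25.
N ≡ 10·206941·8 + 32·83657·31 + 3·561697·5 + 7·231287·9 + 22·106267·25 = 180986410.
180986410 mod 3931879 = 119976.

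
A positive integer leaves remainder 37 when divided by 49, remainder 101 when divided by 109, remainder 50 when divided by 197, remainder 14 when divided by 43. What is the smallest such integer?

23058506

Combine the congruences pairwise.
From a ≡ 37 (mod 49) write a = 37 + 49t. Substituting into a ≡ 101 (mod 109) gives 49t ≡ 64 (mod 109), and since 49⁻¹ ≡ 89 (mod 109), t ≡ 28. Hence a ≡ 37 + 49·28 = 1409 (mod 5341).
From a ≡ 1409 (mod 5341) write a = 1409 + 5341t. Substituting into a ≡ 50 (mod 197) gives 5341t ≡ 20 (mod 197), and since 22⁻¹ ≡ 9 (mod 197), t ≡ 180. Hence a ≡ 1409 + 5341·180 = 962789 (mod 1052177).
From a ≡ 962789 (mod 1052177) write a = 962789 + 1052177t. Substituting into a ≡ 14 (mod 43) gives 1052177t ≡ 38 (mod 43), and since 10⁻¹ ≡ 13 (mod 43), t ≡ 21. Hence a ≡ 962789 + 1052177·21 = 23058506 (mod 45243611).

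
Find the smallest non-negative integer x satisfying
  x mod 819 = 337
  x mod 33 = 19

gcd(819, 33) = 3 and 3 | (19 − 337), so the pair is consistent; merging gives x ≡ 7708 (mod 9009), where 9009 = lcm(819, 33).
The solution is unique modulo lcm(819, 33) = 9009.

7708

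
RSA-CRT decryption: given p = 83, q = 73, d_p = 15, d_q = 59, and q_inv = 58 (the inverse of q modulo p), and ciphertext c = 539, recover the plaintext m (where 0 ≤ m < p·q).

542

m₁ = c^(d_p) mod p: c ≡ 41 (mod 83), and 41^15 mod 83 = 44.
m₂ = c^(d_q) mod q: c ≡ 28 (mod 73), and 28^59 mod 73 = 31.
h = q_inv·(m₁ − m₂) mod p = 58·(44 − 31) mod 83 = 7.
m = m₂ + h·q = 31 + 7·73 = 542.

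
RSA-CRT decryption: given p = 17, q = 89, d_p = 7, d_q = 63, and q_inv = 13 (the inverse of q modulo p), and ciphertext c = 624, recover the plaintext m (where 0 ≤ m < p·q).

m₁ = c^(d_p) mod p: c ≡ 12 (mod 17), and 12^7 mod 17 = 7.
m₂ = c^(d_q) mod q: c ≡ 1 (mod 89), and 1^63 mod 89 = 1.
h = q_inv·(m₁ − m₂) mod p = 13·(7 − 1) mod 17 = 10.
m = m₂ + h·q = 1 + 10·89 = 891.

891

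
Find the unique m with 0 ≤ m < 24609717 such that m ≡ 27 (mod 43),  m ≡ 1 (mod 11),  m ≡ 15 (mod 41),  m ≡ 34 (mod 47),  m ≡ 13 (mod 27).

The moduli are pairwise coprime; N = 43·11·41·47·27 = 24609717.
N/43 = 572319; 572319 ≡ 32 (mod 43); 32·39 ≡ 1, so inverse 39.
N/11 = 2237247; 2237247 ≡ 1 (mod 11), inverse 1.
N/41 = 600237; 600237 ≡ 38 (mod 41); 38·27 ≡ 1, so inverse 27.
N/47 = 523611; 523611 ≡ 31 (mod 47); 31·44 ≡ 1, so inverse 44.
N/27 = 911471; 911471 ≡ 5 (mod 27); 5·11 ≡ 1, so inverse 11.
m ≡ 27·572319·39 + 1·2237247·1 + 15·600237·27 + 34·523611·44 + 13·911471·11 = 1761647548.
1761647548 mod 24609717 = 14357641.

14357641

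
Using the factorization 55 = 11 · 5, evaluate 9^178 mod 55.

36

Mod 11: 9 ≡ 9; by Fermat, exponent reduces to 178 mod 10 = 8; 9^8 ≡ 3 (mod 11).
Mod 5: 9 ≡ 4; by Fermat, exponent reduces to 178 mod 4 = 2; 4^2 ≡ 1 (mod 5).
Combine by CRT: x ≡ 3 (mod 11), x ≡ 1 (mod 5) ⇒ x ≡ 36 (mod 55).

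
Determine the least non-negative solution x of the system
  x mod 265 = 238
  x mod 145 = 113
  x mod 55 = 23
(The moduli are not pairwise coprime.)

1563

gcd(265, 145) = 5 and 5 | (113 − 238), so the pair is consistent; merging gives x ≡ 1563 (mod 7685), where 7685 = lcm(265, 145).
gcd(7685, 55) = 5 and 5 | (23 − 1563), so the pair is consistent; merging gives x ≡ 1563 (mod 84535), where 84535 = lcm(7685, 55).
The solution is unique modulo lcm(265, 145, 55) = 84535.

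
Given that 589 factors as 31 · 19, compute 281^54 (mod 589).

Mod 31: 281 ≡ 2; by Fermat, exponent reduces to 54 mod 30 = 24; 2^24 ≡ 16 (mod 31).
Mod 19: 281 ≡ 15; since 18 | 54, by Fermat 15^54 ≡ 1 (mod 19).
Combine by CRT: x ≡ 16 (mod 31), x ≡ 1 (mod 19) ⇒ x ≡ 419 (mod 589).

419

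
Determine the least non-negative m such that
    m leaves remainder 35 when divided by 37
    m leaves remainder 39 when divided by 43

From m ≡ 35 (mod 37) write m = 35 + 37t. Substituting into m ≡ 39 (mod 43) gives 37t ≡ 4 (mod 43), and since 37⁻¹ ≡ 7 (mod 43), t ≡ 28. Hence m ≡ 35 + 37·28 = 1071 (mod 1591).

1071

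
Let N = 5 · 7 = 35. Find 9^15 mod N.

Mod 5: 9 ≡ 4; by Fermat, exponent reduces to 15 mod 4 = 3; 4^3 ≡ 4 (mod 5).
Mod 7: 9 ≡ 2; by Fermat, exponent reduces to 15 mod 6 = 3; 2^3 ≡ 1 (mod 7).
Combine by CRT: x ≡ 4 (mod 5), x ≡ 1 (mod 7) ⇒ x ≡ 29 (mod 35).

29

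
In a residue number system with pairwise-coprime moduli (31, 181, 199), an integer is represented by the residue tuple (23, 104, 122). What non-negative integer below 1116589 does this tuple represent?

The moduli are pairwise coprime; N = 31·181·199 = 1116589.
N/31 = 36019; 36019 ≡ 28 (mod 31); 28·10 ≡ 1, so inverse 10.
N/181 = 6169; 6169 ≡ 15 (mod 181); 15·169 ≡ 1, so inverse 169.
N/199 = 5611; 5611 ≡ 39 (mod 199); 39·148 ≡ 1, so inverse 148.
x ≡ 23·36019·10 + 104·6169·169 + 122·5611·148 = 218022930.
218022930 mod 1116589 = 288075.

288075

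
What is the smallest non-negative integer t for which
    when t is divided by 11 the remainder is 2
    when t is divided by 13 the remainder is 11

From t ≡ 2 (mod 11) write t = 2 + 11s. Substituting into t ≡ 11 (mod 13) gives 11s ≡ 9 (mod 13), and since 11⁻¹ ≡ 6 (mod 13), s ≡ 2. Hence t ≡ 2 + 11·2 = 24 (mod 143).

24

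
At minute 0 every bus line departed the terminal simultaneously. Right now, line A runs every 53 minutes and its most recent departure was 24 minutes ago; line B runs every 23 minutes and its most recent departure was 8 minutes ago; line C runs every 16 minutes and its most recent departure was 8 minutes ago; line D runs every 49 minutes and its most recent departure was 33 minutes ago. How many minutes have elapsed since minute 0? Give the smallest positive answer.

108568

Combine the congruences pairwise.
From t ≡ 24 (mod 53) write t = 24 + 53s. Substituting into t ≡ 8 (mod 23) gives 53s ≡ 7 (mod 23), and since 7⁻¹ ≡ 10 (mod 23), s ≡ 1. Hence t ≡ 24 + 53·1 = 77 (mod 1219).
From t ≡ 77 (mod 1219) write t = 77 + 1219s. Substituting into t ≡ 8 (mod 16) gives 1219s ≡ 11 (mod 16), and since 3⁻¹ ≡ 11 (mod 16), s ≡ 9. Hence t ≡ 77 + 1219·9 = 11048 (mod 19504).
From t ≡ 11048 (mod 19504) write t = 11048 + 19504s. Substituting into t ≡ 33 (mod 49) gives 19504s ≡ 10 (mod 49), and since 2⁻¹ ≡ 25 (mod 49), s ≡ 5. Hence t ≡ 11048 + 19504·5 = 108568 (mod 955696).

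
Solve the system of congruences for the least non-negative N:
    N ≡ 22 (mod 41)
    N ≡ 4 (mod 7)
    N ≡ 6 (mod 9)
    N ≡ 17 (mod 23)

31182

From N ≡ 22 (mod 41) write N = 22 + 41t. Substituting into N ≡ 4 (mod 7) gives 41t ≡ 3 (mod 7), and since 6⁻¹ ≡ 6 (mod 7), t ≡ 4. Hence N ≡ 22 + 41·4 = 186 (mod 287).
From N ≡ 186 (mod 287) write N = 186 + 287t. Substituting into N ≡ 6 (mod 9) gives 287t ≡ 0 (mod 9), and since 8⁻¹ ≡ 8 (mod 9), t ≡ 0. Hence N ≡ 186 + 287·0 = 186 (mod 2583).
From N ≡ 186 (mod 2583) write N = 186 + 2583t. Substituting into N ≡ 17 (mod 23) gives 2583t ≡ 15 (mod 23), and since 7⁻¹ ≡ 10 (mod 23), t ≡ 12. Hence N ≡ 186 + 2583·12 = 31182 (mod 59409).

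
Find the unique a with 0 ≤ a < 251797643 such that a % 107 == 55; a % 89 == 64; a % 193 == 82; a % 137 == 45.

Combine the congruences pairwise.
From a ≡ 55 (mod 107) write a = 55 + 107t. Substituting into a ≡ 64 (mod 89) gives 107t ≡ 9 (mod 89), and since 18⁻¹ ≡ 5 (mod 89), t ≡ 45. Hence a ≡ 55 + 107·45 = 4870 (mod 9523).
From a ≡ 4870 (mod 9523) write a = 4870 + 9523t. Substituting into a ≡ 82 (mod 193) gives 9523t ≡ 37 (mod 193), and since 66⁻¹ ≡ 155 (mod 193), t ≡ 138. Hence a ≡ 4870 + 9523·138 = 1319044 (mod 1837939).
From a ≡ 1319044 (mod 1837939) write a = 1319044 + 1837939t. Substituting into a ≡ 45 (mod 137) gives 1837939t ≡ 37 (mod 137), and since 84⁻¹ ≡ 31 (mod 137), t ≡ 51. Hence a ≡ 1319044 + 1837939·51 = 95053933 (mod 251797643).

95053933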